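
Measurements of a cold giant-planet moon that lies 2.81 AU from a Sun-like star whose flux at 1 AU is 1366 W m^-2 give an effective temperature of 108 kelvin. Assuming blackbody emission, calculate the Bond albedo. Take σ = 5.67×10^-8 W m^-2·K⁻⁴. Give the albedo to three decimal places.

Irradiance scales as 1/d², so S = 1366 W m^-2 × (1/2.81)² = 173.0 W m^-2.
Energy balance: S(1−α)/4 = σT⁴, so 1−α = 4σT⁴/S.
4σT⁴ = 4·5.67×10⁻⁸·(108)⁴ = 30.86 W m^-2.
Hence α = 1 − 30.86/173.0 = 0.8216.

0.822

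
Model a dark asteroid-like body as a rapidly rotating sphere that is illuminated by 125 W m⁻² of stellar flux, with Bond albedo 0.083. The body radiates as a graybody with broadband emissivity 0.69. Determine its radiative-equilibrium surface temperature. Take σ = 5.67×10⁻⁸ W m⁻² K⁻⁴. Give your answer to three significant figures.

Averaging over the sphere, the absorbed flux is S(1−α)/4 = 28.66 W m⁻².
Equating to εσT⁴ with ε = 0.69: T = (28.66/0.69σ)^(1/4) = 164.5 K.

165 kelvin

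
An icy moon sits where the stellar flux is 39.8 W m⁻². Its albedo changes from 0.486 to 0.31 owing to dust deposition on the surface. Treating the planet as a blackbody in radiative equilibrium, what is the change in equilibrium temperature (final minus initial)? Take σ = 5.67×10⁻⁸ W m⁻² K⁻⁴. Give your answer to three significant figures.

7.44 K

Initial: T₁ = [S(1−0.486)/(4σ)]^(1/4) = 97.45 K.
Final:   T₂ = [S(1−0.31)/(4σ)]^(1/4) = 104.9 K.
Change: 104.9 − 97.45 = 7.445 K.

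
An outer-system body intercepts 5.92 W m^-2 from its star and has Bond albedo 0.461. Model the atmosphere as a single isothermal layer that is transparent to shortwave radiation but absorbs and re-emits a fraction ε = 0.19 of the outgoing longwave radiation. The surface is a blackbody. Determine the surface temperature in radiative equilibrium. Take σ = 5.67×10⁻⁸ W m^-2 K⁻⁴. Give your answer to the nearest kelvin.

Effective emission temperature (TOA balance): σT_e⁴ = S(1−α)/4 = 0.7977 W m^-2 → T_e = 61.24 K.
For a single slab of emissivity ε, T_s⁴ = 2T_e⁴/(2−ε); thus T_s = 61.24·(1.105)^(1/4) = 62.79 K.

63 K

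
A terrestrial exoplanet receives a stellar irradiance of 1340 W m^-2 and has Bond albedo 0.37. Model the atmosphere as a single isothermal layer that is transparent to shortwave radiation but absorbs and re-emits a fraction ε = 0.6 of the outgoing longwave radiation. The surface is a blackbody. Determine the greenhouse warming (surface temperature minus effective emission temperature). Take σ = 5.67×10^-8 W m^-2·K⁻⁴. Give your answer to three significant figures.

At the top of the atmosphere, σT_e⁴ = S(1−α)/4 = 211.1 W m^-2, giving T_e = 247.0 K.
For a single slab of emissivity ε, T_s⁴ = 2T_e⁴/(2−ε); thus T_s = 247.0·(1.429)^(1/4) = 270.0 K.
T_s − T_e = 270.0 − 247.0 = 23.04 K.

23.0 kelvin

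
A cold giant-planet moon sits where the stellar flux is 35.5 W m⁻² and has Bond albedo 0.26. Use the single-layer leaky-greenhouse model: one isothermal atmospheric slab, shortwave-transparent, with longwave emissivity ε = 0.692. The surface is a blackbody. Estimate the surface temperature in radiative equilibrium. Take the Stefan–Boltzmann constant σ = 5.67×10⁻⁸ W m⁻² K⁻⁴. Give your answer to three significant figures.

115 K

At the top of the atmosphere, σT_e⁴ = S(1−α)/4 = 6.567 W m⁻², giving T_e = 103.7 K.
The surface balance (absorbed SW + ε·downward IR = σT_s⁴) with T_a⁴ = T_s⁴/2 reduces to T_s = T_e·[2/(2−ε)]^¼ = 115.4 K.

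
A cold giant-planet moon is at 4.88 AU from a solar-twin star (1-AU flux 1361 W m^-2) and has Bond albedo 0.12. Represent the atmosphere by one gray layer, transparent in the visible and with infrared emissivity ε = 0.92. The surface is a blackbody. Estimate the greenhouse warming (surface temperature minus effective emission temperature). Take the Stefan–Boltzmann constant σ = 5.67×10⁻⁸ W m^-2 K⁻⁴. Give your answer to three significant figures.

20.3 K

Flux at the orbit: S = 1361/(4.88)² = 57.15 W m^-2.
The planet radiates to space at T_e = [S(1−α)/(4σ)]^(1/4) = 122.0 K.
The surface balance (absorbed SW + ε·downward IR = σT_s⁴) with T_a⁴ = T_s⁴/2 reduces to T_s = T_e·[2/(2−ε)]^¼ = 142.4 K.
The atmosphere warms the surface by 20.32 K.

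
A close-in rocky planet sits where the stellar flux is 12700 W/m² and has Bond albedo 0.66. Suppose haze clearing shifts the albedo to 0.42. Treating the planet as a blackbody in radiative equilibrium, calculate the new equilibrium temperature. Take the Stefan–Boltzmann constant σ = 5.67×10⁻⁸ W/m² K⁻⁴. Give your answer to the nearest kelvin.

With the new albedo, S(1−α₂)/4 = 1842 W/m², so T₂ = 424.5 K.

425 K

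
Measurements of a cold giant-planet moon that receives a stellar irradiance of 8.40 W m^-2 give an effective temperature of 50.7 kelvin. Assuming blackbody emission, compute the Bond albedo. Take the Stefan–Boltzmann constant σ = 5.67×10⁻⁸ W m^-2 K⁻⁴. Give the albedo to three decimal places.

Rearranging the radiative balance, α = 1 − 4σT⁴/S.
4σT⁴ = 4·5.67×10⁻⁸·(50.7)⁴ = 1.499 W m^-2.
1−α = 1.499/8.400 = 0.1784, so α = 0.8216.

0.822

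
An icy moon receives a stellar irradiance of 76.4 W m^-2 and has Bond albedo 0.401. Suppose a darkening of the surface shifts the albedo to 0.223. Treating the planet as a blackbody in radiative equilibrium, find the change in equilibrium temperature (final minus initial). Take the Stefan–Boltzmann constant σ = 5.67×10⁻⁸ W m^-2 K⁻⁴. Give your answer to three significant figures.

8.01 K

With α = 0.401, T₁ = 119.2 K.
With α = 0.223, T₂ = 127.2 K.
Change: 127.2 − 119.2 = 8.010 K.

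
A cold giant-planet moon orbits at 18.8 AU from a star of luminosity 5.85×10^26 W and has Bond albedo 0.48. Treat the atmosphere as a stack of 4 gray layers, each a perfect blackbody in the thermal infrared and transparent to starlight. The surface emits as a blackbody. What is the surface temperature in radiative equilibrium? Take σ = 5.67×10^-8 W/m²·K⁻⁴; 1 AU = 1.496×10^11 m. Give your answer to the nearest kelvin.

91 K

d = 18.8 × 1.496×10^11 m = 2.812×10^12 m.
Spreading L over a sphere of radius d: S = 5.85×10^26/(4π·2.81×10^12²) = 5.885 W/m².
The effective emission temperature is T_e = [S(1−α)/(4σ)]^¼ = 60.61 K.
Layer-by-layer balance gives σT_s⁴ = (N+1)σT_e⁴, so T_s = 5^¼·60.61 = 90.63 K.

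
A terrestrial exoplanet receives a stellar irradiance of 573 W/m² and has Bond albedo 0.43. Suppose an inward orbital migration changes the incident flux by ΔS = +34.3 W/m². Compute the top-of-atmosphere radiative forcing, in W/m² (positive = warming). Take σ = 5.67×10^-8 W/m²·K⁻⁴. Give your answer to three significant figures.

ΔF = Δ[S(1−α)]/4 = (1−0.43)·+34.3/4 = 4.888 W/m².

4.89 W/m²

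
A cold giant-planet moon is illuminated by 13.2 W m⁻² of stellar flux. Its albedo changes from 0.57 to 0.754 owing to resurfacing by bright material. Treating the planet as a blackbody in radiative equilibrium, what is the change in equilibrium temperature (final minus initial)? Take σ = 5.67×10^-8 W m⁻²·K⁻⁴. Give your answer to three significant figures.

-9.22 kelvin

Before: T₁ = [13.20·0.43/(4σ)]^(1/4) = 70.73 K.
After:  T₂ = [13.20·0.246/(4σ)]^(1/4) = 61.51 K.
Change: 61.51 − 70.73 = -9.216 K.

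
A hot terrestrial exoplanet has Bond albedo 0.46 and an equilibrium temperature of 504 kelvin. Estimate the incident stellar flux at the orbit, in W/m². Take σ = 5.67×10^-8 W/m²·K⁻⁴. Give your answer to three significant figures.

27100 W/m²

From S(1−α)/4 = σT⁴: S = 4σT⁴/(1−α).
The emitted flux is σT⁴ = 3659 W/m².
So S = 4×3659/(1−0.46) = 27100 W/m².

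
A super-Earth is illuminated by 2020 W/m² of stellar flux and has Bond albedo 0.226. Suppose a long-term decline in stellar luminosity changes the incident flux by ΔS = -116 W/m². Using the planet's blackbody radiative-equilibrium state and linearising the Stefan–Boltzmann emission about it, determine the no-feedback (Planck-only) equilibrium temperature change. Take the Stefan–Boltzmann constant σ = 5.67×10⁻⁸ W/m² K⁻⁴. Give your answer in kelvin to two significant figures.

-4.1 K

Unperturbed T_e = [2020·(1−0.226)/(4σ)]^¼ = 288.1 K.
ΔF = Δ[S(1−α)]/4 = (1−0.226)·-116/4 = -22.45 W/m².
Linearising σT⁴ gives d(σT⁴)/dT = 4σT_e³ = 5.426 W/m² per K.
Hence the no-feedback warming is ΔF/(4σT_e³) = -4.14 K.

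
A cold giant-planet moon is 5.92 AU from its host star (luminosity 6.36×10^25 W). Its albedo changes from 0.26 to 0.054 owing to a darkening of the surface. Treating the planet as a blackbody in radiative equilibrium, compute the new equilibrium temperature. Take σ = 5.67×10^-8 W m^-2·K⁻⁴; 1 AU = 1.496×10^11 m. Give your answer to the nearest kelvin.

d = 5.92 × 1.496×10^11 m = 8.856×10^11 m.
Flux at the orbit: S = L/(4πd²) = 6.36×10^25/(4π·(8.86×10^11)²) = 6.453 W m^-2.
With the new albedo, S(1−α₂)/4 = 1.526 W m^-2, so T₂ = 72.03 K.

72 kelvin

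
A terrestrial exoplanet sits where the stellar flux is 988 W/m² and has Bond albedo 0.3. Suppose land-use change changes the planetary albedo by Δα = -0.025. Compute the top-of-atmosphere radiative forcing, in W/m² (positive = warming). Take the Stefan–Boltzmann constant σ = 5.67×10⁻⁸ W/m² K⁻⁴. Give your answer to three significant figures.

6.18 W/m²

TOA radiative forcing: ΔF = −S·Δα/4 = −988.0·(-0.025)/4 = 6.175 W/m².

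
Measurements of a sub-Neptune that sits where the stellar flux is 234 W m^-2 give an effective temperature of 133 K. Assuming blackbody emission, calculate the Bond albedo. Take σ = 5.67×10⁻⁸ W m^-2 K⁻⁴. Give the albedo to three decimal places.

0.697

Rearranging the radiative balance, α = 1 − 4σT⁴/S.
4σT⁴ = 4·5.67×10⁻⁸·(133)⁴ = 70.97 W m^-2.
Hence α = 1 − 70.97/234.0 = 0.6967.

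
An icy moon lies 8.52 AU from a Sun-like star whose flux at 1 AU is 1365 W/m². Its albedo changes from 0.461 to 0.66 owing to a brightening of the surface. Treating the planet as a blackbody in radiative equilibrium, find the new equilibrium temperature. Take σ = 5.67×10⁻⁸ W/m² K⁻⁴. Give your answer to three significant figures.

72.9 K

Irradiance scales as 1/d², so S = 1365 W/m² × (1/8.52)² = 18.80 W/m².
New equilibrium: T₂ = [(1−0.66)·18.80/(4σ)]^(1/4) = 72.87 K.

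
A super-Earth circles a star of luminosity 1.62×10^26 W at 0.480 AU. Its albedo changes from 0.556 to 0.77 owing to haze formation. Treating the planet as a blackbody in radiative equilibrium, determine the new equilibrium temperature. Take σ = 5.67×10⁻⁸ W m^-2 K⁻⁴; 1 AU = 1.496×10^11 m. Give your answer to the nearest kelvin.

d = 0.480 × 1.496×10^11 m = 7.181×10^10 m.
S = L/(4πd²) = 2500 W m^-2.
With the new albedo, S(1−α₂)/4 = 143.8 W m^-2, so T₂ = 224.4 K.

224 K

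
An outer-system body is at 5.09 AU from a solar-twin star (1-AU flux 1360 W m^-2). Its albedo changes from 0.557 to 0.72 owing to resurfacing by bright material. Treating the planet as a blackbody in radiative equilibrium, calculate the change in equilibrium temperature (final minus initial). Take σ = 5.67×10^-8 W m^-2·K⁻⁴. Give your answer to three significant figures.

-10.9 kelvin

By the inverse-square law, S = 1360/5.09² = 52.49 W m^-2.
Before: T₁ = [52.49·0.443/(4σ)]^(1/4) = 100.6 K.
With α = 0.72, T₂ = 89.72 K.
Change: 89.72 − 100.6 = -10.90 K.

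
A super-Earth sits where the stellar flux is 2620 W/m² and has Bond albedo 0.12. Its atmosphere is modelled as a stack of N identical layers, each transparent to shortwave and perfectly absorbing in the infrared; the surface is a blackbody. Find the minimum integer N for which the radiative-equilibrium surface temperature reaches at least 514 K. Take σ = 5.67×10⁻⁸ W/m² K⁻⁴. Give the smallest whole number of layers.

Top-of-atmosphere balance: σT_e⁴ = S(1−α)/4 = 576.4 W/m² → T_e = 317.5 K.
Since T_s⁴ = (N+1)T_e⁴, we need N ≥ (T_s/T_e)⁴ − 1 = 5.866.
So N ≥ 5.866; the smallest integer is N = 6.

6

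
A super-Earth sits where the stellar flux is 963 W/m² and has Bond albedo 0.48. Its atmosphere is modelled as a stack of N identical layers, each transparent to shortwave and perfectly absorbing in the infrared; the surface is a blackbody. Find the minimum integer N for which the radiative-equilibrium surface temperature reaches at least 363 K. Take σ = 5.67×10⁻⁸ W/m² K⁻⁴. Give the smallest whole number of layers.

Top-of-atmosphere balance: σT_e⁴ = S(1−α)/4 = 125.2 W/m² → T_e = 216.8 K.
Need (N+1)T_e⁴ ≥ T_s⁴, i.e. N+1 ≥ (363/216.8)⁴ = 7.864.
Rounding up, N = 7.

7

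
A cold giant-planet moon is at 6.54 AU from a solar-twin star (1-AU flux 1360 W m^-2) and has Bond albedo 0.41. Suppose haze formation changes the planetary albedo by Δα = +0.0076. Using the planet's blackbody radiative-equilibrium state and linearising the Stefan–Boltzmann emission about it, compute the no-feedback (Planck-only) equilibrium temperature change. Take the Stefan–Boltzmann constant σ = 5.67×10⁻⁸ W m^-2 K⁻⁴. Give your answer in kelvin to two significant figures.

-0.31 kelvin

Irradiance scales as 1/d², so S = 1360 W m^-2 × (1/6.54)² = 31.80 W m^-2.
Unperturbed T_e = [31.80·(1−0.41)/(4σ)]^¼ = 95.37 K.
TOA radiative forcing: ΔF = −S·Δα/4 = −31.80·(+0.0076)/4 = -0.06041 W m^-2.
Planck response: λ_P = 4σT_e³ = 4·5.67×10⁻⁸·(95.37)³ = 0.1967 W m^-2/K.
Hence the no-feedback warming is ΔF/(4σT_e³) = -0.307 K.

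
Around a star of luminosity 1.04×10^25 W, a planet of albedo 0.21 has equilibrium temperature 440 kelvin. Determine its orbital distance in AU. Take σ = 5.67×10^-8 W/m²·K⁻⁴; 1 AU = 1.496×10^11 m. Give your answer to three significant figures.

0.0586 AU

Required flux: S = 4σT⁴/(1−α) = 10760 W/m².
S = L/(4πd²) → d = √(L/4πS) = √(1.04×10^25/(4π·10760)) = 8.770×10^9 m = 0.05862 AU.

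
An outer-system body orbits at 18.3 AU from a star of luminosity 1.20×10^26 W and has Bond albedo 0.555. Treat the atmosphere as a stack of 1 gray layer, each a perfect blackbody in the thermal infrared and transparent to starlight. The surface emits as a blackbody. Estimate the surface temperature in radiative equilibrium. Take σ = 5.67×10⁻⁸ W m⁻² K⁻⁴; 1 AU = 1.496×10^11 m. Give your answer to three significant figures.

Orbital distance: d = 18.3 AU = 2.738×10^12 m.
Spreading L over a sphere of radius d: S = 1.20×10^26/(4π·2.74×10^12²) = 1.274 W m⁻².
The effective emission temperature is T_e = [S(1−α)/(4σ)]^¼ = 39.76 K.
Layer-by-layer balance gives σT_s⁴ = (N+1)σT_e⁴, so T_s = 2^¼·39.76 = 47.29 K.

47.3 K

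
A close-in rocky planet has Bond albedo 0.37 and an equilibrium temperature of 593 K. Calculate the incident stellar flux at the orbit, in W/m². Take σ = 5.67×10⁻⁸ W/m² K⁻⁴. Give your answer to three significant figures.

44500 W/m²

Invert the energy balance for S: S = 4σT⁴/(1−α).
σT⁴ = 5.67×10⁻⁸·(593)⁴ = 7011 W/m².
So S = 4×7011/(1−0.37) = 44520 W/m².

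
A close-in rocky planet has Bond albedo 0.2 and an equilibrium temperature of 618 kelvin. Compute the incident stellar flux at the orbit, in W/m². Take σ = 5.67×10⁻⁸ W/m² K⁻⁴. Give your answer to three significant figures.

41400 W/m²

Invert the energy balance for S: S = 4σT⁴/(1−α).
σT⁴ = 5.67×10⁻⁸·(618)⁴ = 8271 W/m².
S = 4·8271/0.8 = 41350 W/m².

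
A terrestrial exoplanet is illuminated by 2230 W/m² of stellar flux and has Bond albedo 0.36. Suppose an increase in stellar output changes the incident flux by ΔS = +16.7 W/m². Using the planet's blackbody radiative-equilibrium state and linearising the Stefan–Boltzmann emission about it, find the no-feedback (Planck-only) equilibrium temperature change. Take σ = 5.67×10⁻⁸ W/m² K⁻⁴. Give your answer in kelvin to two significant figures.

0.53 kelvin

Unperturbed T_e = [2230·(1−0.36)/(4σ)]^¼ = 281.7 K.
ΔF = Δ[S(1−α)]/4 = (1−0.36)·+16.7/4 = 2.672 W/m².
Linearising σT⁴ gives d(σT⁴)/dT = 4σT_e³ = 5.067 W/m² per K.
Hence the no-feedback warming is ΔF/(4σT_e³) = 0.527 K.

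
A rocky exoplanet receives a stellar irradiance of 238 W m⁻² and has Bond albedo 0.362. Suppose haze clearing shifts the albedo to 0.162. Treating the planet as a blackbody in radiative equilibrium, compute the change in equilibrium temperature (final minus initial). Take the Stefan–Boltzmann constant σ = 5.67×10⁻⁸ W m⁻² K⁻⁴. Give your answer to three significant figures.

11.3 K

Initial: T₁ = [S(1−0.362)/(4σ)]^(1/4) = 160.9 K.
Final:   T₂ = [S(1−0.162)/(4σ)]^(1/4) = 172.2 K.
Change: 172.2 − 160.9 = 11.35 K.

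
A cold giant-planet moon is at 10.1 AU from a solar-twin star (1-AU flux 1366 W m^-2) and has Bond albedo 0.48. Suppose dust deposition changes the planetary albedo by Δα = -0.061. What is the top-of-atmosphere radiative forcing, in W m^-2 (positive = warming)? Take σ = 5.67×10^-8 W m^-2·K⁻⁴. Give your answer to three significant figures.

0.204 W m^-2

By the inverse-square law, S = 1366/10.1² = 13.39 W m^-2.
TOA radiative forcing: ΔF = −S·Δα/4 = −13.39·(-0.061)/4 = 0.2042 W m^-2.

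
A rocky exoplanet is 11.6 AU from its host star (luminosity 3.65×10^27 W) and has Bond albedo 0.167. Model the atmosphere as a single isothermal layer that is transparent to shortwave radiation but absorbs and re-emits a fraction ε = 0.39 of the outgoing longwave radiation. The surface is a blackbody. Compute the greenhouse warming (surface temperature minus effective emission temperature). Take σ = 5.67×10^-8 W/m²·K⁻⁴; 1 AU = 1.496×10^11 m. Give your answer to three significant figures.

7.65 K

d = 11.6 × 1.496×10^11 m = 1.735×10^12 m.
Spreading L over a sphere of radius d: S = 3.65×10^27/(4π·1.74×10^12²) = 96.45 W/m².
The planet radiates to space at T_e = [S(1−α)/(4σ)]^(1/4) = 137.2 K.
For a single slab of emissivity ε, T_s⁴ = 2T_e⁴/(2−ε); thus T_s = 137.2·(1.242)^(1/4) = 144.8 K.
Greenhouse warming: T_s − T_e = 7.645 K.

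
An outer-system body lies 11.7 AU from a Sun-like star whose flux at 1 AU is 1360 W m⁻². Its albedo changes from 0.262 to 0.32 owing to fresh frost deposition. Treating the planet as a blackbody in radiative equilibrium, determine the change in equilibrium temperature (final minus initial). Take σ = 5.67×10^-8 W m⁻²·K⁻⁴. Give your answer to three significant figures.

-1.53 K

Flux at the orbit: S = 1360/(11.7)² = 9.935 W m⁻².
Before: T₁ = [9.935·0.738/(4σ)]^(1/4) = 75.40 K.
Final:   T₂ = [S(1−0.32)/(4σ)]^(1/4) = 73.88 K.
Change: 73.88 − 75.40 = -1.527 K.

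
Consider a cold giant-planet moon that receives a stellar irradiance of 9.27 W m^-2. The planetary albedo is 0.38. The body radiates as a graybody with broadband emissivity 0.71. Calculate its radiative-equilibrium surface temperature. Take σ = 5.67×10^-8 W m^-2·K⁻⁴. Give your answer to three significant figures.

77.3 K

Averaging over the sphere, the absorbed flux is S(1−α)/4 = 1.437 W m^-2.
Radiative balance εσT⁴ = 1.437 gives T = [1.437/(0.71·σ)]^(1/4) = 77.29 K.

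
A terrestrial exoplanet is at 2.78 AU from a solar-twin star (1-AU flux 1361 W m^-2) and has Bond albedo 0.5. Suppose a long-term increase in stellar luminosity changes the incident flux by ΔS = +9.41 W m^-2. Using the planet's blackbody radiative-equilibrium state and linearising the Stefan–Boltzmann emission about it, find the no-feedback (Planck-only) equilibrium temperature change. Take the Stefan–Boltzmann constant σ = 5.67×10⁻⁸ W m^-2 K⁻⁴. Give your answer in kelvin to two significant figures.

1.9 kelvin

Irradiance scales as 1/d², so S = 1361 W m^-2 × (1/2.78)² = 176.1 W m^-2.
The baseline emission temperature is T_e = 140.4 K.
TOA radiative forcing: ΔF = (1−α)ΔS/4 = 0.5·(+9.41)/4 = 1.176 W m^-2.
Planck response: λ_P = 4σT_e³ = 4·5.67×10⁻⁸·(140.4)³ = 0.6273 W m^-2/K.
Hence the no-feedback warming is ΔF/(4σT_e³) = 1.88 K.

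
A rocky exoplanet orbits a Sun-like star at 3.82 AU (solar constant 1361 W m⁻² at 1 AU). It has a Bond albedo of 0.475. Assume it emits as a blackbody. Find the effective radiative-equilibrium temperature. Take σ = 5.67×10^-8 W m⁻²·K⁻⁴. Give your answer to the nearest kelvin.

121 kelvin

Irradiance scales as 1/d², so S = 1361 W m⁻² × (1/3.82)² = 93.27 W m⁻².
The planet absorbs (1−α)S over its disc πR² and re-emits over 4πR², so the mean absorbed flux is (1−0.475)·93.27/4 = 12.24 W m⁻².
Balancing against σT⁴: T = (12.24/5.67×10⁻⁸)^(1/4) = 121.2 K.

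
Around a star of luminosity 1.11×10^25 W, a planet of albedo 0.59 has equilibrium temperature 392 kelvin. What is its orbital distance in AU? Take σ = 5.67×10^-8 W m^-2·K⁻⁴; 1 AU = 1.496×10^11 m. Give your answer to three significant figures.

Required flux: S = 4σT⁴/(1−α) = 13060 W m^-2.
S = L/(4πd²) → d = √(L/4πS) = √(1.11×10^25/(4π·13060)) = 8.223×10^9 m = 0.05497 AU.

0.0550 AU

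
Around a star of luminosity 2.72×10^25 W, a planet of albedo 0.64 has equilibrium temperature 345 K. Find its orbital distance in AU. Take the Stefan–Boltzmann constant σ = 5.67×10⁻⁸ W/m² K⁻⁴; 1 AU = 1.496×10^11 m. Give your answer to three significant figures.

0.104 AU

The flux needed for this T is 4σT⁴/(1−0.64) = 8925 W/m².
S = L/(4πd²) → d = √(L/4πS) = √(2.72×10^25/(4π·8925)) = 1.557×10^10 m = 0.1041 AU.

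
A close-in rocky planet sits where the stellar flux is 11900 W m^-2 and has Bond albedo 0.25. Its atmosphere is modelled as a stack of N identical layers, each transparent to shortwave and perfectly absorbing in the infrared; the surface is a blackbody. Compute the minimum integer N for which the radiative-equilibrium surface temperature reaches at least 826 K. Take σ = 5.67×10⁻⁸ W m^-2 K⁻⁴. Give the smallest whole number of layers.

OLR = S(1−α)/4 = 2231 W m^-2; the top layer radiates at T_e = 445.4 K.
Need (N+1)T_e⁴ ≥ T_s⁴, i.e. N+1 ≥ (826/445.4)⁴ = 11.829.
So N ≥ 10.829; the smallest integer is N = 11.

11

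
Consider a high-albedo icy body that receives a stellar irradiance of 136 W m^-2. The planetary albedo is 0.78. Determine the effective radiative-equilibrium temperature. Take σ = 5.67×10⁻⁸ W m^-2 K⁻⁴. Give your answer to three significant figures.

Absorbed flux (global mean): S(1−α)/4 = 136.0·0.22/4 = 7.480 W m^-2.
Set σT⁴ = 7.480 → T = (7.480/σ)^(1/4) = 107.2 K.

107 K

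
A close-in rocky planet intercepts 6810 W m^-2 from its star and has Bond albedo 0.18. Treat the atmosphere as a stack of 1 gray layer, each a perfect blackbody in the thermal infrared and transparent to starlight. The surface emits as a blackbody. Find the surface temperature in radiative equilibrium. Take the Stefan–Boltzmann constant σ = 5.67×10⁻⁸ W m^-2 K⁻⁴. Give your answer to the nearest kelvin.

The effective emission temperature is T_e = [S(1−α)/(4σ)]^¼ = 396.1 K.
With N = 1 opaque layers, T_s = (N+1)^(1/4)·T_e = 2^(1/4)·396.1 = 471.1 K.

471 kelvin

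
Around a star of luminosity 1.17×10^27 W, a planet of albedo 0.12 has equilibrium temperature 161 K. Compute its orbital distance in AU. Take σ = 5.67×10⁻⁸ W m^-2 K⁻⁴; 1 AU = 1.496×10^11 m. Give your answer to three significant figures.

4.90 AU

Energy balance gives S = 4σT⁴/(1−α) = 173.2 W m^-2.
S = L/(4πd²) → d = √(L/4πS) = √(1.17×10^27/(4π·173.2)) = 7.333×10^11 m = 4.901 AU.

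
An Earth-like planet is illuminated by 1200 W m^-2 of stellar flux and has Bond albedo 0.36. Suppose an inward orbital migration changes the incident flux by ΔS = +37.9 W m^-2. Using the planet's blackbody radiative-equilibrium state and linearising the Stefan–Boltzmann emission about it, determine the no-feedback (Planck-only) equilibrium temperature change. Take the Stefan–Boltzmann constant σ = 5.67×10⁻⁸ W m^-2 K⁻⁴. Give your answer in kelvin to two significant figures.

1.9 K

The baseline emission temperature is T_e = 241.2 K.
Only a fraction (1−α) is absorbed and it's spread over 4πR², so ΔF = (1−α)ΔS/4 = 6.064 W m^-2.
Linearising σT⁴ gives d(σT⁴)/dT = 4σT_e³ = 3.184 W m^-2 per K.
So ΔT₀ = 6.064/3.184 = 1.90 K.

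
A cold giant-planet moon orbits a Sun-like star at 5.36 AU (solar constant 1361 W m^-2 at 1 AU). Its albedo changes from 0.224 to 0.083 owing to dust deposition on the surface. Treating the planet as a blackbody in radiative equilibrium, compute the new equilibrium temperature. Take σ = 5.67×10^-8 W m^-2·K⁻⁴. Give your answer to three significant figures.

118 kelvin

Flux at the orbit: S = 1361/(5.36)² = 47.37 W m^-2.
T₂ = [S(1−α₂)/(4σ)]^(1/4) = [47.37·0.917/(4σ)]^(1/4) = 117.6 K.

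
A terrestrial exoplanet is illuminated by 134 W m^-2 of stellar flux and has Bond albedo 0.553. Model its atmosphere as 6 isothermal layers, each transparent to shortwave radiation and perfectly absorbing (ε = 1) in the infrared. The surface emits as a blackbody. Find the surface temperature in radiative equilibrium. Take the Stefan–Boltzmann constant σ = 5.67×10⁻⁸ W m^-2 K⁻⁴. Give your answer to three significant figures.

207 K

OLR = S(1−α)/4 = 14.97 W m^-2; the top layer radiates at T_e = 127.5 K.
For an N-layer opaque stack, T_s⁴ = (N+1)T_e⁴, hence T_s = (7)^(1/4)×127.5 K = 207.4 K.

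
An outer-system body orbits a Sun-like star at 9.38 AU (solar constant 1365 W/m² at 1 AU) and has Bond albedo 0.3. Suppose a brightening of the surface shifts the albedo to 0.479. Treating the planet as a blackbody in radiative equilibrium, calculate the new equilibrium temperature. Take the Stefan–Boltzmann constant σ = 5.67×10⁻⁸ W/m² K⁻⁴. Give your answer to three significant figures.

77.3 K

Irradiance scales as 1/d², so S = 1365 W/m² × (1/9.38)² = 15.51 W/m².
New equilibrium: T₂ = [(1−0.479)·15.51/(4σ)]^(1/4) = 77.26 K.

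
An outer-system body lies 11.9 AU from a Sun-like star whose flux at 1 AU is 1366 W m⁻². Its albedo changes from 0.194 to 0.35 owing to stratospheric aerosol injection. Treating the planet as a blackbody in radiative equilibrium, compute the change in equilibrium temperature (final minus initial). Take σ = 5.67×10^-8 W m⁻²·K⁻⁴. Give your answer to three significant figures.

-4.01 K

Irradiance scales as 1/d², so S = 1366 W m⁻² × (1/11.9)² = 9.646 W m⁻².
Before: T₁ = [9.646·0.806/(4σ)]^(1/4) = 76.52 K.
Final:   T₂ = [S(1−0.35)/(4σ)]^(1/4) = 72.51 K.
ΔT = T₂ − T₁ = -4.006 K.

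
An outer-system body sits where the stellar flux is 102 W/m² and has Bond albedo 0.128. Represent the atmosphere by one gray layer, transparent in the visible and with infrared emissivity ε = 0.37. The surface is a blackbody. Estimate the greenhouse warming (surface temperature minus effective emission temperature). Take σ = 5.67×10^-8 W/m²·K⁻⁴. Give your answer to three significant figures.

7.38 K

Effective emission temperature (TOA balance): σT_e⁴ = S(1−α)/4 = 22.24 W/m² → T_e = 140.7 K.
For a single slab of emissivity ε, T_s⁴ = 2T_e⁴/(2−ε); thus T_s = 140.7·(1.227)^(1/4) = 148.1 K.
The atmosphere warms the surface by 7.384 K.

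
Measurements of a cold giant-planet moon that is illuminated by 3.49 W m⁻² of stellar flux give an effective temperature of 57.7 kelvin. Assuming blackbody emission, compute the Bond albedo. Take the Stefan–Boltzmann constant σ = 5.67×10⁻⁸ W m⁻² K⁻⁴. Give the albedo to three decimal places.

Rearranging the radiative balance, α = 1 − 4σT⁴/S.
σT⁴ = 0.6285 W m⁻², so 4σT⁴ = 2.514 W m⁻².
1−α = 2.514/3.490 = 0.7203, so α = 0.2797.

0.280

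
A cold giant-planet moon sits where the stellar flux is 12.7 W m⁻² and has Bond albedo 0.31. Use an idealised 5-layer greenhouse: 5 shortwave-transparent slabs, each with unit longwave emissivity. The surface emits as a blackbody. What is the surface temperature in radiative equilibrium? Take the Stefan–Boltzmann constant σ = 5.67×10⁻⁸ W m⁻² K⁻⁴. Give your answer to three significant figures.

123 K

Top-of-atmosphere balance: σT_e⁴ = S(1−α)/4 = 2.191 W m⁻² → T_e = 78.84 K.
With N = 5 opaque layers, T_s = (N+1)^(1/4)·T_e = 6^(1/4)·78.84 = 123.4 K.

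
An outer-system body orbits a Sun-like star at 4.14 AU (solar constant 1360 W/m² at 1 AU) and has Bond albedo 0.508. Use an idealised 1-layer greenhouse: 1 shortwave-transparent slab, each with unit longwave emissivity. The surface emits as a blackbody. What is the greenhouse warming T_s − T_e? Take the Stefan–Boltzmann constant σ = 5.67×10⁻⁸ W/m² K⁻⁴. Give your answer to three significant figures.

21.7 K

Flux at the orbit: S = 1360/(4.14)² = 79.35 W/m².
OLR = S(1−α)/4 = 9.760 W/m²; the top layer radiates at T_e = 114.5 K.
T_s = (N+1)^(1/4)·T_e = 136.2 K.
Warming: T_s − T_e = 21.67 K.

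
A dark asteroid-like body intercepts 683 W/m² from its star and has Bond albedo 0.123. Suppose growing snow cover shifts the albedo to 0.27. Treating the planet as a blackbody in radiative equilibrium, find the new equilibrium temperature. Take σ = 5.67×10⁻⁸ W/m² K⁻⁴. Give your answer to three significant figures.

217 K

With the new albedo, S(1−α₂)/4 = 124.6 W/m², so T₂ = 216.5 K.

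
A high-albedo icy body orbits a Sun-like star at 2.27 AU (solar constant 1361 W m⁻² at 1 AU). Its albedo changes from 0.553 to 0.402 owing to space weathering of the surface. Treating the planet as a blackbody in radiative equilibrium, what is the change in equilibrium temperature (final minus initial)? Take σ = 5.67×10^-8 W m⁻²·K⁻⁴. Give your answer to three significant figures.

11.4 K

By the inverse-square law, S = 1361/2.27² = 264.1 W m⁻².
Initial: T₁ = [S(1−0.553)/(4σ)]^(1/4) = 151.0 K.
With α = 0.402, T₂ = 162.4 K.
Change: 162.4 − 151.0 = 11.40 K.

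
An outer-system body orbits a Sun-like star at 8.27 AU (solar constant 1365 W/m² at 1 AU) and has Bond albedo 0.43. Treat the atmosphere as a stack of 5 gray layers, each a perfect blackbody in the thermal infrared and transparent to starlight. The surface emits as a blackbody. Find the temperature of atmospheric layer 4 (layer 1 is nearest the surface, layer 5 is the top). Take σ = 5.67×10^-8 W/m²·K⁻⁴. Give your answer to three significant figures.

By the inverse-square law, S = 1365/8.27² = 19.96 W/m².
The effective emission temperature is T_e = [S(1−α)/(4σ)]^¼ = 84.16 K.
In the N-layer model, layer k (counted from the surface) has T_k = (N+1−k)^(1/4)·T_e.
With k = 4: T_4 = (5+1−4)^¼·84.16 K = 100.1 K.

100 kelvin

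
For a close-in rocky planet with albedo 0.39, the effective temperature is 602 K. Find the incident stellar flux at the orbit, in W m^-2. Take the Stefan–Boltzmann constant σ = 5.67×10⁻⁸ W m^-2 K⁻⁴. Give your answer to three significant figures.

48800 W m^-2

From S(1−α)/4 = σT⁴: S = 4σT⁴/(1−α).
σT⁴ = 5.67×10⁻⁸·(602)⁴ = 7447 W m^-2.
So S = 4×7447/(1−0.39) = 48830 W m^-2.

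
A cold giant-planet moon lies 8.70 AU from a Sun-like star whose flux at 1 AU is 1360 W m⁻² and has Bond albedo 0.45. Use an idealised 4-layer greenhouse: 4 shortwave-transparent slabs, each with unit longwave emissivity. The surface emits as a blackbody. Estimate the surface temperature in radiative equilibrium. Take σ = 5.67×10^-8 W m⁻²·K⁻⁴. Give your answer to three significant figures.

By the inverse-square law, S = 1360/8.70² = 17.97 W m⁻².
OLR = S(1−α)/4 = 2.471 W m⁻²; the top layer radiates at T_e = 81.25 K.
For an N-layer opaque stack, T_s⁴ = (N+1)T_e⁴, hence T_s = (5)^(1/4)×81.25 K = 121.5 K.

121 K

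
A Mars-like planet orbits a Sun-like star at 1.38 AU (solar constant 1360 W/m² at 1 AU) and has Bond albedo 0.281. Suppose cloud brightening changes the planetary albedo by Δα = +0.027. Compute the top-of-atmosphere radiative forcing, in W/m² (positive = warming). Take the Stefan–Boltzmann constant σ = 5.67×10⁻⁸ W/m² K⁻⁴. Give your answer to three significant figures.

-4.82 W/m²

By the inverse-square law, S = 1360/1.38² = 714.1 W/m².
The change in absorbed flux is Δ[S(1−α)/4] = −SΔα/4 = -4.820 W/m².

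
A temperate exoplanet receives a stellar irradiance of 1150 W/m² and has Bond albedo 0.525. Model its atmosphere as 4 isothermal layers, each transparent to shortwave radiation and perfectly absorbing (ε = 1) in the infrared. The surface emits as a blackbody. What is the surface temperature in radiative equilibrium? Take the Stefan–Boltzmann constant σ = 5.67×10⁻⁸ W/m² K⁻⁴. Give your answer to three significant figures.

331 kelvin

OLR = S(1−α)/4 = 136.6 W/m²; the top layer radiates at T_e = 221.5 K.
For an N-layer opaque stack, T_s⁴ = (N+1)T_e⁴, hence T_s = (5)^(1/4)×221.5 K = 331.3 K.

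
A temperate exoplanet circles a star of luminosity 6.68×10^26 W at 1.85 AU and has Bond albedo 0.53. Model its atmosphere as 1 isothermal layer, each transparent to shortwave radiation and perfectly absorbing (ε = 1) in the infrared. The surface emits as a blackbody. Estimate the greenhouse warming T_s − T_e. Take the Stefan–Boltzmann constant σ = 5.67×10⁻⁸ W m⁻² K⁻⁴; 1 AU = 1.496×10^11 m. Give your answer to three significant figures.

36.8 K

Orbital distance: d = 1.85 AU = 2.768×10^11 m.
Flux at the orbit: S = L/(4πd²) = 6.68×10^26/(4π·(2.77×10^11)²) = 694.0 W m⁻².
The effective emission temperature is T_e = [S(1−α)/(4σ)]^¼ = 194.7 K.
T_s = (N+1)^(1/4)·T_e = 231.6 K.
Warming: T_s − T_e = 36.85 K.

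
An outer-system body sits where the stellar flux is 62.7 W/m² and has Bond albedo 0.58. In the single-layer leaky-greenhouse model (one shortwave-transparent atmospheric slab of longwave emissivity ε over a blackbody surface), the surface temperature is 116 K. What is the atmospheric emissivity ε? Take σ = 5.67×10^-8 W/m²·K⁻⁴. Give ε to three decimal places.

0.717

Effective temperature: T_e = [S(1−α)/(4σ)]^(1/4) = 103.8 K.
Since (2−ε)/2 = (T_e/T_s)⁴ = 0.6413, ε = 0.7175.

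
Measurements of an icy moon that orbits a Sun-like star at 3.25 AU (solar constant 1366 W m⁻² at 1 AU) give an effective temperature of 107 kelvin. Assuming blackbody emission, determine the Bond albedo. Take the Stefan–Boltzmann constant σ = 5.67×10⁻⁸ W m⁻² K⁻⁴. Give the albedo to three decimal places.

0.770

Irradiance scales as 1/d², so S = 1366 W m⁻² × (1/3.25)² = 129.3 W m⁻².
Energy balance: S(1−α)/4 = σT⁴, so 1−α = 4σT⁴/S.
σT⁴ = 7.432 W m⁻², so 4σT⁴ = 29.73 W m⁻².
1−α = 29.73/129.3 = 0.2299, so α = 0.7701.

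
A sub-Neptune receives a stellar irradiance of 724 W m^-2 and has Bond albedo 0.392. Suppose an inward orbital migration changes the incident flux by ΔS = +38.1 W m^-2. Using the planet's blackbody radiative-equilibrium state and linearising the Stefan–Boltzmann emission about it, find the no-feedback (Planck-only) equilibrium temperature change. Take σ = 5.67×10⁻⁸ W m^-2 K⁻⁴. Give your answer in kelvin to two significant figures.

Unperturbed T_e = [724.0·(1−0.392)/(4σ)]^¼ = 209.9 K.
Only a fraction (1−α) is absorbed and it's spread over 4πR², so ΔF = (1−α)ΔS/4 = 5.791 W m^-2.
Planck response: λ_P = 4σT_e³ = 4·5.67×10⁻⁸·(209.9)³ = 2.097 W m^-2/K.
So ΔT₀ = 5.791/2.097 = 2.76 K.

2.8 K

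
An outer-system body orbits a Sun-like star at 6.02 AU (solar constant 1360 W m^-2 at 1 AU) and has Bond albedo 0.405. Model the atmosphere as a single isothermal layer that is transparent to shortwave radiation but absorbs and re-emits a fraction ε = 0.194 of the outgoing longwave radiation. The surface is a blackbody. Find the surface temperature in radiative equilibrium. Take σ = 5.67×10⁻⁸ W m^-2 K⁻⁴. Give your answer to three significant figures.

Flux at the orbit: S = 1360/(6.02)² = 37.53 W m^-2.
The planet radiates to space at T_e = [S(1−α)/(4σ)]^(1/4) = 99.61 K.
The surface balance (absorbed SW + ε·downward IR = σT_s⁴) with T_a⁴ = T_s⁴/2 reduces to T_s = T_e·[2/(2−ε)]^¼ = 102.2 K.

102 K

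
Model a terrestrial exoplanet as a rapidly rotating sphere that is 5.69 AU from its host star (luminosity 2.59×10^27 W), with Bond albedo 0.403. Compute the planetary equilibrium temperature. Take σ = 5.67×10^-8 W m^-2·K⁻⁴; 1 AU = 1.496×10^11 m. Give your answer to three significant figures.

Orbital distance: d = 5.69 AU = 8.512×10^11 m.
S = L/(4πd²) = 284.4 W m^-2.
Absorbed flux (global mean): S(1−α)/4 = 284.4·0.597/4 = 42.45 W m^-2.
In equilibrium σT⁴ equals this, so T = 165.4 K.

165 K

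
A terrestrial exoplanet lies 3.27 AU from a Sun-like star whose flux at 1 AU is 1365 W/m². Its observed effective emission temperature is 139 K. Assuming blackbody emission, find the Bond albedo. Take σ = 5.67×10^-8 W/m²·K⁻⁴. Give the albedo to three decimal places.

0.337

Flux at the orbit: S = 1365/(3.27)² = 127.7 W/m².
Energy balance: S(1−α)/4 = σT⁴, so 1−α = 4σT⁴/S.
4σT⁴ = 4·5.67×10⁻⁸·(139)⁴ = 84.66 W/m².
Hence α = 1 − 84.66/127.7 = 0.3368.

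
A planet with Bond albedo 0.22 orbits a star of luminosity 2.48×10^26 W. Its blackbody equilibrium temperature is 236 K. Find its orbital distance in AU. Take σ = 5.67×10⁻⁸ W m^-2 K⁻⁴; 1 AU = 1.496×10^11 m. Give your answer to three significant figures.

0.989 AU

Required flux: S = 4σT⁴/(1−α) = 902.0 W m^-2.
Then d = [L/(4πS)]^(1/2) = 1.479×10^11 m, i.e. 0.9888 AU.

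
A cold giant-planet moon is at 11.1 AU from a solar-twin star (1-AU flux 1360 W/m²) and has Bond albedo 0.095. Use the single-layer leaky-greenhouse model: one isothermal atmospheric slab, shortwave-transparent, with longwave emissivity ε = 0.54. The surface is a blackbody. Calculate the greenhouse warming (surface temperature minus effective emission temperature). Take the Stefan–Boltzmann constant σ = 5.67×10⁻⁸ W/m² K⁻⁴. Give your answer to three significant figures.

Flux at the orbit: S = 1360/(11.1)² = 11.04 W/m².
At the top of the atmosphere, σT_e⁴ = S(1−α)/4 = 2.497 W/m², giving T_e = 81.47 K.
The surface balance (absorbed SW + ε·downward IR = σT_s⁴) with T_a⁴ = T_s⁴/2 reduces to T_s = T_e·[2/(2−ε)]^¼ = 88.13 K.
T_s − T_e = 88.13 − 81.47 = 6.668 K.

6.67 K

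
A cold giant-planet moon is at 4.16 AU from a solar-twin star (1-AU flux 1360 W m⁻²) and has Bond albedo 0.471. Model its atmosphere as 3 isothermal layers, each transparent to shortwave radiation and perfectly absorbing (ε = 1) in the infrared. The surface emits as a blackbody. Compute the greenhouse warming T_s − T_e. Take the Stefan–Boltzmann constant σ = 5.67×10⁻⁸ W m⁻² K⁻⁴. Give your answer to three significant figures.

Flux at the orbit: S = 1360/(4.16)² = 78.59 W m⁻².
Top-of-atmosphere balance: σT_e⁴ = S(1−α)/4 = 10.39 W m⁻² → T_e = 116.4 K.
T_s = (N+1)^(1/4)·T_e = 164.6 K.
Warming: T_s − T_e = 48.20 K.

48.2 K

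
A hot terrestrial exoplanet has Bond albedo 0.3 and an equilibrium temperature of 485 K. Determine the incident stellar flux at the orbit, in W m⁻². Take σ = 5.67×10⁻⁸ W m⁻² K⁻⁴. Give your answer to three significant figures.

Invert the energy balance for S: S = 4σT⁴/(1−α).
σT⁴ = 5.67×10⁻⁸·(485)⁴ = 3137 W m⁻².
S = 4·3137/0.7 = 17930 W m⁻².

17900 W m⁻²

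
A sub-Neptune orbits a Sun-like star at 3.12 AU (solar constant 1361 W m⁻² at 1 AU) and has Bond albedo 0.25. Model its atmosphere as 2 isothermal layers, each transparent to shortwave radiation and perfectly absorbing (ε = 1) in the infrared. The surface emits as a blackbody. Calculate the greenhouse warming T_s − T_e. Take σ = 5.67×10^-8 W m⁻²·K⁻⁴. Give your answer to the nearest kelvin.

46 K

By the inverse-square law, S = 1361/3.12² = 139.8 W m⁻².
OLR = S(1−α)/4 = 26.22 W m⁻²; the top layer radiates at T_e = 146.6 K.
T_s = (N+1)^(1/4)·T_e = 193.0 K.
Warming: T_s − T_e = 46.35 K.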